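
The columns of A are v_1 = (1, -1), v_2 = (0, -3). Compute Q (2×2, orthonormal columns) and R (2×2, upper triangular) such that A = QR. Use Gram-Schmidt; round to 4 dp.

Q = [[0.7071, -0.7071], [-0.7071, -0.7071]], R = [[1.4142, 2.1213], [0.0000, 2.1213]]

v_1 = (1, -1); ‖v_1‖ = 1.4142, so q_1 = (0.7071, -0.7071).
q_1·v_2 = 0.7071·0 + (-0.7071)·(-3) = 2.1213.
u_2 = v_2 − 2.1213·q_1 = (-1.5000, -1.5000).
‖u_2‖ = 2.1213, so q_2 = (-0.7071, -0.7071).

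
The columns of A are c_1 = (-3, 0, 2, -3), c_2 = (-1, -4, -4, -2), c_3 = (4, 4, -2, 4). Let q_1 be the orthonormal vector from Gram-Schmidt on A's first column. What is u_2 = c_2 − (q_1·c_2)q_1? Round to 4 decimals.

c_1 = (-3, 0, 2, -3); ‖c_1‖ = 4.6904, so q_1 = (-0.6396, 0.0000, 0.4264, -0.6396).
q_1·c_2 = (-0.6396)·(-1) + 0.0000·(-4) + 0.4264·(-4) + (-0.6396)·(-2) = 0.2132.
u_2 = c_2 − 0.2132·q_1 = (-0.8636, -4.0000, -4.0909, -1.8636).

u_2 = (-0.8636, -4.0000, -4.0909, -1.8636)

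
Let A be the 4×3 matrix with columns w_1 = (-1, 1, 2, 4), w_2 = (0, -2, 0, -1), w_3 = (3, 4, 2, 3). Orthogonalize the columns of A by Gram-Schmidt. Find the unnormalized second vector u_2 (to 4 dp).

w_1 = (-1, 1, 2, 4); ‖w_1‖ = 4.6904, so q_1 = (-0.2132, 0.2132, 0.4264, 0.8528).
q_1·w_2 = (-0.2132)·0 + 0.2132·(-2) + 0.4264·0 + 0.8528·(-1) = -1.2792.
u_2 = w_2 + 1.2792·q_1 = (-0.2727, -1.7273, 0.5455, 0.0909).

u_2 = (-0.2727, -1.7273, 0.5455, 0.0909)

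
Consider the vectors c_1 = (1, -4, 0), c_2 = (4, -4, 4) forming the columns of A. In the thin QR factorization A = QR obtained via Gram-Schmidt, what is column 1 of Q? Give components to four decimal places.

e_1 = (0.2425, -0.9701, 0.0000)

c_1 = (1, -4, 0); ‖c_1‖ = 4.1231, so e_1 = (0.2425, -0.9701, 0.0000).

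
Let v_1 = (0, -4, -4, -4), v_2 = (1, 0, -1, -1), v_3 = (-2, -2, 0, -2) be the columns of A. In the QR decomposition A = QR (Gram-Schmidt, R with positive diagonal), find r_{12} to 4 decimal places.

r_{12} = 1.1547

v_1 = (0, -4, -4, -4); ‖v_1‖ = 6.9282, so e_1 = (0.0000, -0.5774, -0.5774, -0.5774).
r_{12} = e_1·v_2 = 1.1547.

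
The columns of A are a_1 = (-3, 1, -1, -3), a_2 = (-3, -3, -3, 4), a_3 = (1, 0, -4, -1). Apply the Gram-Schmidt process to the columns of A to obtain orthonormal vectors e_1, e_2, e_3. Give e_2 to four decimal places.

e_2 = (-0.5289, -0.4369, -0.4829, 0.5442)

e_1 = a_1/‖a_1‖ = (-3, 1, -1, -3)/4.4721 = (-0.6708, 0.2236, -0.2236, -0.6708).
r_{12} = e_1·a_2 = -0.6708.
u_2 = a_2 + 0.6708·e_1 = (-3.4500, -2.8500, -3.1500, 3.5500).
‖u_2‖ = 6.5230, so e_2 = (-0.5289, -0.4369, -0.4829, 0.5442).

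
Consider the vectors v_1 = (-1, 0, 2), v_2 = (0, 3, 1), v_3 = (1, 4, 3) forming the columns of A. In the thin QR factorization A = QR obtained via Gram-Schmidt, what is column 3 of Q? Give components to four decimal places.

v_1 = (-1, 0, 2); ‖v_1‖ = 2.2361, so q_1 = (-0.4472, 0.0000, 0.8944).
q_1·v_2 = (-0.4472)·0 + 0.0000·3 + 0.8944·1 = 0.8944.
u_2 = v_2 − 0.8944·q_1 = (0.4000, 3.0000, 0.2000).
‖u_2‖ = 3.0332, so q_2 = (0.1319, 0.9891, 0.0659).
q_1·v_3 = (-0.4472)·1 + 0.0000·4 + 0.8944·3 = 2.2361; q_2·v_3 = 0.1319·1 + 0.9891·4 + 0.0659·3 = 4.2860.
u_3 = v_3 − 2.2361·q_1 − 4.2860·q_2 = (1.4348, -0.2391, 0.7174).
‖u_3‖ = 1.6219, so q_3 = (0.8847, -0.1474, 0.4423).

q_3 = (0.8847, -0.1474, 0.4423)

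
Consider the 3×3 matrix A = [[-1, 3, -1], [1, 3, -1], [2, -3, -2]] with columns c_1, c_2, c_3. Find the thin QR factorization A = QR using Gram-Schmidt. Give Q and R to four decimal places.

Q = [[-0.4082, 0.4364, -0.8018], [0.4082, 0.8729, 0.2673], [0.8165, -0.2182, -0.5345]], R = [[2.4495, -2.4495, -1.6330], [0.0000, 4.5826, -0.8729], [0.0000, 0.0000, 1.6036]]

q_1 = c_1/‖c_1‖ = (-1, 1, 2)/2.4495 = (-0.4082, 0.4082, 0.8165).
r_{12} = q_1·c_2 = -2.4495.
u_2 = c_2 + 2.4495·q_1 = (2.0000, 4.0000, -1.0000).
‖u_2‖ = 4.5826, so q_2 = (0.4364, 0.8729, -0.2182).
r_{13} = q_1·c_3 = -1.6330; r_{23} = q_2·c_3 = -0.8729.
u_3 = c_3 + 1.6330·q_1 + 0.8729·q_2 = (-1.2857, 0.4286, -0.8571).
‖u_3‖ = 1.6036, so q_3 = (-0.8018, 0.2673, -0.5345).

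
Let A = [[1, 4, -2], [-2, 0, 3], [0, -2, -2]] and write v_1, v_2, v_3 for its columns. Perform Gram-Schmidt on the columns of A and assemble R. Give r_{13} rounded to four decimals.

q_1 = v_1/‖v_1‖ = (1, -2, 0)/2.2361 = (0.4472, -0.8944, 0.0000).
r_{13} = q_1·v_3 = -3.5777.

r_{13} = -3.5777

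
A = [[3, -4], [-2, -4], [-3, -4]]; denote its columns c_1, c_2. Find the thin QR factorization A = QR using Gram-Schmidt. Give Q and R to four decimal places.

c_1 = (3, -2, -3); ‖c_1‖ = 4.6904, so e_1 = (0.6396, -0.4264, -0.6396).
e_1·c_2 = 0.6396·(-4) + (-0.4264)·(-4) + (-0.6396)·(-4) = 1.7056.
u_2 = c_2 − 1.7056·e_1 = (-5.0909, -3.2727, -2.9091).
‖u_2‖ = 6.7150, so e_2 = (-0.7581, -0.4874, -0.4332).

Q = [[0.6396, -0.7581], [-0.4264, -0.4874], [-0.6396, -0.4332]], R = [[4.6904, 1.7056], [0.0000, 6.7150]]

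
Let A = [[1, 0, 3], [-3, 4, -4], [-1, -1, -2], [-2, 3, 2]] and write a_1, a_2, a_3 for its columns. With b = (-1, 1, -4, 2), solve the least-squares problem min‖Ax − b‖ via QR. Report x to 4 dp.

x = (1.4601, 1.4726, -0.0667)

a_1 = (1, -3, -1, -2); ‖a_1‖ = 3.8730, so e_1 = (0.2582, -0.7746, -0.2582, -0.5164).
e_1·a_2 = 0.2582·0 + (-0.7746)·4 + (-0.2582)·(-1) + (-0.5164)·3 = -4.3894.
u_2 = a_2 + 4.3894·e_1 = (1.1333, 0.6000, -2.1333, 0.7333).
‖u_2‖ = 2.5949, so e_2 = (0.4368, 0.2312, -0.8221, 0.2826).
e_1·a_3 = 0.2582·3 + (-0.7746)·(-4) + (-0.2582)·(-2) + (-0.5164)·2 = 3.3566; e_2·a_3 = 0.4368·3 + 0.2312·(-4) + (-0.8221)·(-2) + 0.2826·2 = 2.5949.
u_3 = a_3 − 3.3566·e_1 − 2.5949·e_2 = (1.0000, -2.0000, 1.0000, 3.0000).
‖u_3‖ = 3.8730, so e_3 = (0.2582, -0.5164, 0.2582, 0.7746).
Qᵀb = (-1.0328, 3.6482, -0.2582).
Back-substitute: x_3 = -0.2582/3.8730 = -0.0667.
x_2 = (3.6482 − 2.5949·(-0.0667))/2.5949 = 1.4726.
x_1 = (-1.0328 + 4.3894·1.4726 − 3.3566·(-0.0667))/3.8730 = 1.4601.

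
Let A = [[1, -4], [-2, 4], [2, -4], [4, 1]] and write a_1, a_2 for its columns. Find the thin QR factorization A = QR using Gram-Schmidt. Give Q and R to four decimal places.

q_1 = a_1/‖a_1‖ = (1, -2, 2, 4)/5.0000 = (0.2000, -0.4000, 0.4000, 0.8000).
r_{12} = q_1·a_2 = -3.2000.
u_2 = a_2 + 3.2000·q_1 = (-3.3600, 2.7200, -2.7200, 3.5600).
‖u_2‖ = 6.2258, so q_2 = (-0.5397, 0.4369, -0.4369, 0.5718).

Q = [[0.2000, -0.5397], [-0.4000, 0.4369], [0.4000, -0.4369], [0.8000, 0.5718]], R = [[5.0000, -3.2000], [0.0000, 6.2258]]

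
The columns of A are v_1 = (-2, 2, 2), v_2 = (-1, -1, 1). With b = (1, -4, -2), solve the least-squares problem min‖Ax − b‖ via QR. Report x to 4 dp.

q_1 = v_1/‖v_1‖ = (-2, 2, 2)/3.4641 = (-0.5774, 0.5774, 0.5774).
r_{12} = q_1·v_2 = 0.5774.
u_2 = v_2 − 0.5774·q_1 = (-0.6667, -1.3333, 0.6667).
‖u_2‖ = 1.6330, so q_2 = (-0.4082, -0.8165, 0.4082).
Qᵀb = (-4.0415, 2.0412).
Back-substitute: x_2 = 2.0412/1.6330 = 1.2500.
x_1 = (-4.0415 − 0.5774·1.2500)/3.4641 = -1.3750.

x = (-1.3750, 1.2500)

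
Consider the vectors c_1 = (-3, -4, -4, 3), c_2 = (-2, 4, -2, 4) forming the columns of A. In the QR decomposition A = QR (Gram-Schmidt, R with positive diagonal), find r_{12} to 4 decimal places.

e_1 = c_1/‖c_1‖ = (-3, -4, -4, 3)/7.0711 = (-0.4243, -0.5657, -0.5657, 0.4243).
r_{12} = e_1·c_2 = 1.4142.

r_{12} = 1.4142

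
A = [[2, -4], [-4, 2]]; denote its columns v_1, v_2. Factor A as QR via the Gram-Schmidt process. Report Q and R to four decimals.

q_1 = v_1/‖v_1‖ = (2, -4)/4.4721 = (0.4472, -0.8944).
r_{12} = q_1·v_2 = -3.5777.
u_2 = v_2 + 3.5777·q_1 = (-2.4000, -1.2000).
‖u_2‖ = 2.6833, so q_2 = (-0.8944, -0.4472).

Q = [[0.4472, -0.8944], [-0.8944, -0.4472]], R = [[4.4721, -3.5777], [0.0000, 2.6833]]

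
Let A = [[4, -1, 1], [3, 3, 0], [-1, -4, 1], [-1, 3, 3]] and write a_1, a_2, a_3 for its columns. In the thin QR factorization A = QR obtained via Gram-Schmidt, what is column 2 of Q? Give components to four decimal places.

a_1 = (4, 3, -1, -1); ‖a_1‖ = 5.1962, so e_1 = (0.7698, 0.5774, -0.1925, -0.1925).
e_1·a_2 = 0.7698·(-1) + 0.5774·3 + (-0.1925)·(-4) + (-0.1925)·3 = 1.1547.
u_2 = a_2 − 1.1547·e_1 = (-1.8889, 2.3333, -3.7778, 3.2222).
‖u_2‖ = 5.8023, so e_2 = (-0.3255, 0.4021, -0.6511, 0.5553).

e_2 = (-0.3255, 0.4021, -0.6511, 0.5553)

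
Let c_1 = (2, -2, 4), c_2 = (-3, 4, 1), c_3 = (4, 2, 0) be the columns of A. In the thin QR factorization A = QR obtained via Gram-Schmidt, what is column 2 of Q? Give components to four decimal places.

c_1 = (2, -2, 4); ‖c_1‖ = 4.8990, so e_1 = (0.4082, -0.4082, 0.8165).
e_1·c_2 = 0.4082·(-3) + (-0.4082)·4 + 0.8165·1 = -2.0412.
u_2 = c_2 + 2.0412·e_1 = (-2.1667, 3.1667, 2.6667).
‖u_2‖ = 4.6726, so e_2 = (-0.4637, 0.6777, 0.5707).

e_2 = (-0.4637, 0.6777, 0.5707)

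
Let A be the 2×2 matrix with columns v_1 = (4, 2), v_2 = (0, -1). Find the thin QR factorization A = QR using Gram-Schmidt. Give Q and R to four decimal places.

Q = [[0.8944, 0.4472], [0.4472, -0.8944]], R = [[4.4721, -0.4472], [0.0000, 0.8944]]

e_1 = v_1/‖v_1‖ = (4, 2)/4.4721 = (0.8944, 0.4472).
r_{12} = e_1·v_2 = -0.4472.
u_2 = v_2 + 0.4472·e_1 = (0.4000, -0.8000).
‖u_2‖ = 0.8944, so e_2 = (0.4472, -0.8944).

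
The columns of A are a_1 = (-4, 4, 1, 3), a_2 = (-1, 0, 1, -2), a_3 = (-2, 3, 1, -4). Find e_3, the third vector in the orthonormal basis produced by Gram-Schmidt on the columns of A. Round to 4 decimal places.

e_1 = a_1/‖a_1‖ = (-4, 4, 1, 3)/6.4807 = (-0.6172, 0.6172, 0.1543, 0.4629).
r_{12} = e_1·a_2 = -0.1543.
u_2 = a_2 + 0.1543·e_1 = (-1.0952, 0.0952, 1.0238, -1.9286).
‖u_2‖ = 2.4446, so e_2 = (-0.4480, 0.0390, 0.4188, -0.7889).
r_{13} = e_1·a_3 = 1.3887; r_{23} = e_2·a_3 = 4.5873.
u_3 = a_3 − 1.3887·e_1 − 4.5873·e_2 = (0.9124, 1.9641, -1.1355, -1.0239).
‖u_3‖ = 2.6510, so e_3 = (0.3442, 0.7409, -0.4283, -0.3862).

e_3 = (0.3442, 0.7409, -0.4283, -0.3862)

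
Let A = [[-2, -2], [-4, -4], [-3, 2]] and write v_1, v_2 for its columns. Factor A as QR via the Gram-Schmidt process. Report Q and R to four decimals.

Q = [[-0.3714, -0.2491], [-0.7428, -0.4983], [-0.5571, 0.8305]], R = [[5.3852, 2.5997], [0.0000, 4.1523]]

q_1 = v_1/‖v_1‖ = (-2, -4, -3)/5.3852 = (-0.3714, -0.7428, -0.5571).
r_{12} = q_1·v_2 = 2.5997.
u_2 = v_2 − 2.5997·q_1 = (-1.0345, -2.0690, 3.4483).
‖u_2‖ = 4.1523, so q_2 = (-0.2491, -0.4983, 0.8305).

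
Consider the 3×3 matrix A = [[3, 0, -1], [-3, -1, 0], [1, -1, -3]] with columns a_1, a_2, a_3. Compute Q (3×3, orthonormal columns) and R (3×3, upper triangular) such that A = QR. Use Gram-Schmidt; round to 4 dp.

Q = [[0.6882, -0.2361, 0.6860], [-0.6882, -0.5115, 0.5145], [0.2294, -0.8262, -0.5145]], R = [[4.3589, 0.4588, -1.3765], [0.0000, 1.3377, 2.7148], [0.0000, 0.0000, 0.8575]]

a_1 = (3, -3, 1); ‖a_1‖ = 4.3589, so q_1 = (0.6882, -0.6882, 0.2294).
q_1·a_2 = 0.6882·0 + (-0.6882)·(-1) + 0.2294·(-1) = 0.4588.
u_2 = a_2 − 0.4588·q_1 = (-0.3158, -0.6842, -1.1053).
‖u_2‖ = 1.3377, so q_2 = (-0.2361, -0.5115, -0.8262).
q_1·a_3 = 0.6882·(-1) + (-0.6882)·0 + 0.2294·(-3) = -1.3765; q_2·a_3 = (-0.2361)·(-1) + (-0.5115)·0 + (-0.8262)·(-3) = 2.7148.
u_3 = a_3 + 1.3765·q_1 − 2.7148·q_2 = (0.5882, 0.4412, -0.4412).
‖u_3‖ = 0.8575, so q_3 = (0.6860, 0.5145, -0.5145).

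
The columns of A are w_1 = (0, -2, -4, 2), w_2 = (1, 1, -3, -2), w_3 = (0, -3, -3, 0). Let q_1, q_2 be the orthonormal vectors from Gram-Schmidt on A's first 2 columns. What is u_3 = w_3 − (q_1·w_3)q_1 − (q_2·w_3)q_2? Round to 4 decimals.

w_1 = (0, -2, -4, 2); ‖w_1‖ = 4.8990, so q_1 = (0.0000, -0.4082, -0.8165, 0.4082).
q_1·w_2 = 0.0000·1 + (-0.4082)·1 + (-0.8165)·(-3) + 0.4082·(-2) = 1.2247.
u_2 = w_2 − 1.2247·q_1 = (1.0000, 1.5000, -2.0000, -2.5000).
‖u_2‖ = 3.6742, so q_2 = (0.2722, 0.4082, -0.5443, -0.6804).
q_1·w_3 = 0.0000·0 + (-0.4082)·(-3) + (-0.8165)·(-3) + 0.4082·0 = 3.6742; q_2·w_3 = 0.2722·0 + 0.4082·(-3) + (-0.5443)·(-3) + (-0.6804)·0 = 0.4082.
u_3 = w_3 − 3.6742·q_1 − 0.4082·q_2 = (-0.1111, -1.6667, 0.2222, -1.2222).

u_3 = (-0.1111, -1.6667, 0.2222, -1.2222)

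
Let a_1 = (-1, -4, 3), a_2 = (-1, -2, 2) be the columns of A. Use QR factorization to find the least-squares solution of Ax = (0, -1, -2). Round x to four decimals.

x = (1.3333, -2.4444)

a_1 = (-1, -4, 3); ‖a_1‖ = 5.0990, so q_1 = (-0.1961, -0.7845, 0.5883).
q_1·a_2 = (-0.1961)·(-1) + (-0.7845)·(-2) + 0.5883·2 = 2.9417.
u_2 = a_2 − 2.9417·q_1 = (-0.4231, 0.3077, 0.2692).
‖u_2‖ = 0.5883, so q_2 = (-0.7191, 0.5230, 0.4576).
Qᵀb = (-0.3922, -1.4382).
Back-substitute: x_2 = -1.4382/0.5883 = -2.4444.
x_1 = (-0.3922 − 2.9417·(-2.4444))/5.0990 = 1.3333.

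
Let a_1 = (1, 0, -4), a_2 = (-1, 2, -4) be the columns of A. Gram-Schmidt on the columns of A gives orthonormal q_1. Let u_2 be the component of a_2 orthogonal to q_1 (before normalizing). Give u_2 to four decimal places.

u_2 = (-1.8824, 2.0000, -0.4706)

a_1 = (1, 0, -4); ‖a_1‖ = 4.1231, so q_1 = (0.2425, 0.0000, -0.9701).
q_1·a_2 = 0.2425·(-1) + 0.0000·2 + (-0.9701)·(-4) = 3.6380.
u_2 = a_2 − 3.6380·q_1 = (-1.8824, 2.0000, -0.4706).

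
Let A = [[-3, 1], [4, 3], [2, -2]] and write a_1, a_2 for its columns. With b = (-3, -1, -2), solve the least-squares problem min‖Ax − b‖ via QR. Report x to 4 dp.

e_1 = a_1/‖a_1‖ = (-3, 4, 2)/5.3852 = (-0.5571, 0.7428, 0.3714).
r_{12} = e_1·a_2 = 0.9285.
u_2 = a_2 − 0.9285·e_1 = (1.5172, 2.3103, -2.3448).
‖u_2‖ = 3.6246, so e_2 = (0.4186, 0.6374, -0.6469).
Qᵀb = (0.1857, -0.5993).
Back-substitute: x_2 = -0.5993/3.6246 = -0.1654.
x_1 = (0.1857 − 0.9285·(-0.1654))/5.3852 = 0.0630.

x = (0.0630, -0.1654)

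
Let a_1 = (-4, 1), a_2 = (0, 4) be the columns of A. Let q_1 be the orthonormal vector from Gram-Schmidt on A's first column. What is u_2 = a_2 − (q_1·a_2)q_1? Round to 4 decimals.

q_1 = a_1/‖a_1‖ = (-4, 1)/4.1231 = (-0.9701, 0.2425).
r_{12} = q_1·a_2 = 0.9701.
u_2 = a_2 − 0.9701·q_1 = (0.9412, 3.7647).

u_2 = (0.9412, 3.7647)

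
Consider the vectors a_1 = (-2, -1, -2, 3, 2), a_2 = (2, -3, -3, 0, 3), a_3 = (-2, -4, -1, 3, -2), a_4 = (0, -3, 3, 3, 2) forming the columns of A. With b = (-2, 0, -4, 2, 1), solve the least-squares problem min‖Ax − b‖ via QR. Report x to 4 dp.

e_1 = a_1/‖a_1‖ = (-2, -1, -2, 3, 2)/4.6904 = (-0.4264, -0.2132, -0.4264, 0.6396, 0.4264).
r_{12} = e_1·a_2 = 2.3452.
u_2 = a_2 − 2.3452·e_1 = (3.0000, -2.5000, -2.0000, -1.5000, 2.0000).
‖u_2‖ = 5.0498, so e_2 = (0.5941, -0.4951, -0.3961, -0.2970, 0.3961).
r_{13} = e_1·a_3 = 3.1980; r_{23} = e_2·a_3 = -0.4951.
u_3 = a_3 − 3.1980·e_1 + 0.4951·e_2 = (-0.3422, -3.5633, 0.1676, 0.8075, -3.1676).
‖u_3‖ = 4.8505, so e_3 = (-0.0706, -0.7346, 0.0345, 0.1665, -0.6530).
r_{14} = e_1·a_4 = 2.1320; r_{24} = e_2·a_4 = 0.1980; r_{34} = e_3·a_4 = 1.5008.
u_4 = a_4 − 2.1320·e_1 − 0.1980·e_2 − 1.5008·e_3 = (0.8973, -1.3449, 3.9357, 1.4453, 1.9926).
‖u_4‖ = 4.9156, so e_4 = (0.1826, -0.2736, 0.8007, 0.2940, 0.4054).
Qᵀb = (4.2640, 0.1980, -0.3171, -2.5743).
Back-substitute: x_4 = -2.5743/4.9156 = -0.5237.
x_3 = (-0.3171 − 1.5008·(-0.5237))/4.8505 = 0.0967.
x_2 = (0.1980 + 0.4951·0.0967 − 0.1980·(-0.5237))/5.0498 = 0.0692.
x_1 = (4.2640 − 2.3452·0.0692 − 3.1980·0.0967 − 2.1320·(-0.5237))/4.6904 = 1.0466.

x = (1.0466, 0.0692, 0.0967, -0.5237)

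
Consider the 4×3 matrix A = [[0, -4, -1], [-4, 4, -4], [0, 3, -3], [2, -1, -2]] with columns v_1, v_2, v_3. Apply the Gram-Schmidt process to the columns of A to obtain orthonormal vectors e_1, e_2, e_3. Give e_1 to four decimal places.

e_1 = (0.0000, -0.8944, 0.0000, 0.4472)

v_1 = (0, -4, 0, 2); ‖v_1‖ = 4.4721, so e_1 = (0.0000, -0.8944, 0.0000, 0.4472).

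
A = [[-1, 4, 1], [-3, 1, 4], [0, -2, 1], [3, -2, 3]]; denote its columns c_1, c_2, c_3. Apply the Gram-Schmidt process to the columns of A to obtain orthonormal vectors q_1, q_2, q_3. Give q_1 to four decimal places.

c_1 = (-1, -3, 0, 3); ‖c_1‖ = 4.3589, so q_1 = (-0.2294, -0.6882, 0.0000, 0.6882).

q_1 = (-0.2294, -0.6882, 0.0000, 0.6882)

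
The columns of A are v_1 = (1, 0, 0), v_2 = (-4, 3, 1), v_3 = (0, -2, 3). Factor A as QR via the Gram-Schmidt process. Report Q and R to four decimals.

Q = [[1.0000, 0.0000, 0.0000], [0.0000, 0.9487, -0.3162], [0.0000, 0.3162, 0.9487]], R = [[1.0000, -4.0000, 0.0000], [0.0000, 3.1623, -0.9487], [0.0000, 0.0000, 3.4785]]

q_1 = v_1/‖v_1‖ = (1, 0, 0)/1.0000 = (1.0000, 0.0000, 0.0000).
r_{12} = q_1·v_2 = -4.0000.
u_2 = v_2 + 4.0000·q_1 = (0.0000, 3.0000, 1.0000).
‖u_2‖ = 3.1623, so q_2 = (0.0000, 0.9487, 0.3162).
r_{13} = q_1·v_3 = 0.0000; r_{23} = q_2·v_3 = -0.9487.
u_3 = v_3 + 0.0000·q_1 + 0.9487·q_2 = (0.0000, -1.1000, 3.3000).
‖u_3‖ = 3.4785, so q_3 = (0.0000, -0.3162, 0.9487).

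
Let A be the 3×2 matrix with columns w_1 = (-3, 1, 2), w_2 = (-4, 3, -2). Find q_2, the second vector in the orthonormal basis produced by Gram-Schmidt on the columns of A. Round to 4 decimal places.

q_2 = (-0.3641, 0.4908, -0.7916)

w_1 = (-3, 1, 2); ‖w_1‖ = 3.7417, so q_1 = (-0.8018, 0.2673, 0.5345).
q_1·w_2 = (-0.8018)·(-4) + 0.2673·3 + 0.5345·(-2) = 2.9399.
u_2 = w_2 − 2.9399·q_1 = (-1.6429, 2.2143, -3.5714).
‖u_2‖ = 4.5119, so q_2 = (-0.3641, 0.4908, -0.7916).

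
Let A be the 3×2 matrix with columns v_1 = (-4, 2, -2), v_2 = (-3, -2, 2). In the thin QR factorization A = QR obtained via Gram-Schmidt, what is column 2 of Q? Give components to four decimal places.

e_1 = v_1/‖v_1‖ = (-4, 2, -2)/4.8990 = (-0.8165, 0.4082, -0.4082).
r_{12} = e_1·v_2 = 0.8165.
u_2 = v_2 − 0.8165·e_1 = (-2.3333, -2.3333, 2.3333).
‖u_2‖ = 4.0415, so e_2 = (-0.5774, -0.5774, 0.5774).

e_2 = (-0.5774, -0.5774, 0.5774)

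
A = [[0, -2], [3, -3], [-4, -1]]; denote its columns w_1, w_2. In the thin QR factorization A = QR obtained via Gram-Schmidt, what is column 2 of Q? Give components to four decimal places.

e_2 = (-0.5547, -0.6656, -0.4992)

e_1 = w_1/‖w_1‖ = (0, 3, -4)/5.0000 = (0.0000, 0.6000, -0.8000).
r_{12} = e_1·w_2 = -1.0000.
u_2 = w_2 + 1.0000·e_1 = (-2.0000, -2.4000, -1.8000).
‖u_2‖ = 3.6056, so e_2 = (-0.5547, -0.6656, -0.4992).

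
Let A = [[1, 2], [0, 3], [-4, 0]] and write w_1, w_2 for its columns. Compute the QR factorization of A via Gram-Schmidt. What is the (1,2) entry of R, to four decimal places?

r_{12} = 0.4851

e_1 = w_1/‖w_1‖ = (1, 0, -4)/4.1231 = (0.2425, 0.0000, -0.9701).
r_{12} = e_1·w_2 = 0.4851.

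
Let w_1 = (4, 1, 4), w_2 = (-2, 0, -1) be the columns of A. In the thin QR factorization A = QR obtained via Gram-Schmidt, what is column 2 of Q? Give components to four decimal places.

w_1 = (4, 1, 4); ‖w_1‖ = 5.7446, so e_1 = (0.6963, 0.1741, 0.6963).
e_1·w_2 = 0.6963·(-2) + 0.1741·0 + 0.6963·(-1) = -2.0889.
u_2 = w_2 + 2.0889·e_1 = (-0.5455, 0.3636, 0.4545).
‖u_2‖ = 0.7977, so e_2 = (-0.6838, 0.4558, 0.5698).

e_2 = (-0.6838, 0.4558, 0.5698)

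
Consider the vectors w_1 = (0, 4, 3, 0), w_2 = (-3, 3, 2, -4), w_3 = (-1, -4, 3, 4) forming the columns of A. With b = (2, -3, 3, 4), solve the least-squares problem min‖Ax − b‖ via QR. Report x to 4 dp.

q_1 = w_1/‖w_1‖ = (0, 4, 3, 0)/5.0000 = (0.0000, 0.8000, 0.6000, 0.0000).
r_{12} = q_1·w_2 = 3.6000.
u_2 = w_2 − 3.6000·q_1 = (-3.0000, 0.1200, -0.1600, -4.0000).
‖u_2‖ = 5.0040, so q_2 = (-0.5995, 0.0240, -0.0320, -0.7994).
r_{13} = q_1·w_3 = -1.4000; r_{23} = q_2·w_3 = -2.7898.
u_3 = w_3 + 1.4000·q_1 + 2.7898·q_2 = (-2.6725, -2.8131, 3.7508, 1.7700).
‖u_3‖ = 5.6795, so q_3 = (-0.4706, -0.4953, 0.6604, 0.3116).
Qᵀb = (-0.6000, -4.5643, 3.7726).
Back-substitute: x_3 = 3.7726/5.6795 = 0.6642.
x_2 = (-4.5643 + 2.7898·0.6642)/5.0040 = -0.5418.
x_1 = (-0.6000 − 3.6000·(-0.5418) + 1.4000·0.6642)/5.0000 = 0.4561.

x = (0.4561, -0.5418, 0.6642)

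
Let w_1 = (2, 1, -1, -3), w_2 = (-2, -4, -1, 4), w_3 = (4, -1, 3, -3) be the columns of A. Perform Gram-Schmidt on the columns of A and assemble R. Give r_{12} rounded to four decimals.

w_1 = (2, 1, -1, -3); ‖w_1‖ = 3.8730, so q_1 = (0.5164, 0.2582, -0.2582, -0.7746).
r_{12} = q_1·w_2 = -4.9058.

r_{12} = -4.9058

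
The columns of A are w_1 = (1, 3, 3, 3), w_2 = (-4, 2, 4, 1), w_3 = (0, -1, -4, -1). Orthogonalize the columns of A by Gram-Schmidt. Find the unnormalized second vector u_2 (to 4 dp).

w_1 = (1, 3, 3, 3); ‖w_1‖ = 5.2915, so e_1 = (0.1890, 0.5669, 0.5669, 0.5669).
e_1·w_2 = 0.1890·(-4) + 0.5669·2 + 0.5669·4 + 0.5669·1 = 3.2127.
u_2 = w_2 − 3.2127·e_1 = (-4.6071, 0.1786, 2.1786, -0.8214).

u_2 = (-4.6071, 0.1786, 2.1786, -0.8214)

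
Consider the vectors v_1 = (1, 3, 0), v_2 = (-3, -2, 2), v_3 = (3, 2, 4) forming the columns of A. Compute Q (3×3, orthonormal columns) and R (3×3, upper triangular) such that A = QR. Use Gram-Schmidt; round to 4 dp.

q_1 = v_1/‖v_1‖ = (1, 3, 0)/3.1623 = (0.3162, 0.9487, 0.0000).
r_{12} = q_1·v_2 = -2.8460.
u_2 = v_2 + 2.8460·q_1 = (-2.1000, 0.7000, 2.0000).
‖u_2‖ = 2.9833, so q_2 = (-0.7039, 0.2346, 0.6704).
r_{13} = q_1·v_3 = 2.8460; r_{23} = q_2·v_3 = 1.0391.
u_3 = v_3 − 2.8460·q_1 − 1.0391·q_2 = (2.8315, -0.9438, 3.3034).
‖u_3‖ = 4.4520, so q_3 = (0.6360, -0.2120, 0.7420).

Q = [[0.3162, -0.7039, 0.6360], [0.9487, 0.2346, -0.2120], [0.0000, 0.6704, 0.7420]], R = [[3.1623, -2.8460, 2.8460], [0.0000, 2.9833, 1.0391], [0.0000, 0.0000, 4.4520]]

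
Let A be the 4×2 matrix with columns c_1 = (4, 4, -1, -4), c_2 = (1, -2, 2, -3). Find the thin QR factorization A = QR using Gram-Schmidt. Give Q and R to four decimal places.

Q = [[0.5714, 0.1228], [0.5714, -0.5992], [-0.1429, 0.5108], [-0.5714, -0.6041]], R = [[7.0000, 0.8571], [0.0000, 4.1552]]

c_1 = (4, 4, -1, -4); ‖c_1‖ = 7.0000, so q_1 = (0.5714, 0.5714, -0.1429, -0.5714).
q_1·c_2 = 0.5714·1 + 0.5714·(-2) + (-0.1429)·2 + (-0.5714)·(-3) = 0.8571.
u_2 = c_2 − 0.8571·q_1 = (0.5102, -2.4898, 2.1224, -2.5102).
‖u_2‖ = 4.1552, so q_2 = (0.1228, -0.5992, 0.5108, -0.6041).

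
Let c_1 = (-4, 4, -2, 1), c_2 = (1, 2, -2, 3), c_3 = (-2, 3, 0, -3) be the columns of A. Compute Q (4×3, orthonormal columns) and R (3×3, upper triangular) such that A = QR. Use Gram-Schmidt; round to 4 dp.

Q = [[-0.6576, 0.5704, 0.4921], [0.6576, 0.2113, 0.6338], [-0.3288, -0.3662, -0.0149], [0.1644, 0.7042, -0.5965]], R = [[6.0828, 1.8084, 2.7948], [0.0000, 3.8379, -2.6197], [0.0000, 0.0000, 2.7068]]

q_1 = c_1/‖c_1‖ = (-4, 4, -2, 1)/6.0828 = (-0.6576, 0.6576, -0.3288, 0.1644).
r_{12} = q_1·c_2 = 1.8084.
u_2 = c_2 − 1.8084·q_1 = (2.1892, 0.8108, -1.4054, 2.7027).
‖u_2‖ = 3.8379, so q_2 = (0.5704, 0.2113, -0.3662, 0.7042).
r_{13} = q_1·c_3 = 2.7948; r_{23} = q_2·c_3 = -2.6197.
u_3 = c_3 − 2.7948·q_1 + 2.6197·q_2 = (1.3321, 1.7156, -0.0404, -1.6147).
‖u_3‖ = 2.7068, so q_3 = (0.4921, 0.6338, -0.0149, -0.5965).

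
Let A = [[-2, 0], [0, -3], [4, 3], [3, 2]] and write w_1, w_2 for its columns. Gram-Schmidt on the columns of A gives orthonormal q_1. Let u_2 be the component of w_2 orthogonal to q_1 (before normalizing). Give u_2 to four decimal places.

u_2 = (1.2414, -3.0000, 0.5172, 0.1379)

w_1 = (-2, 0, 4, 3); ‖w_1‖ = 5.3852, so q_1 = (-0.3714, 0.0000, 0.7428, 0.5571).
q_1·w_2 = (-0.3714)·0 + 0.0000·(-3) + 0.7428·3 + 0.5571·2 = 3.3425.
u_2 = w_2 − 3.3425·q_1 = (1.2414, -3.0000, 0.5172, 0.1379).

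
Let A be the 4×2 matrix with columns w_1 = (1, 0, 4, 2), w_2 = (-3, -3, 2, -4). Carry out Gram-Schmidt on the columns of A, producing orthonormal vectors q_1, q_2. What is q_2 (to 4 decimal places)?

q_1 = w_1/‖w_1‖ = (1, 0, 4, 2)/4.5826 = (0.2182, 0.0000, 0.8729, 0.4364).
r_{12} = q_1·w_2 = -0.6547.
u_2 = w_2 + 0.6547·q_1 = (-2.8571, -3.0000, 2.5714, -3.7143).
‖u_2‖ = 6.1296, so q_2 = (-0.4661, -0.4894, 0.4195, -0.6060).

q_2 = (-0.4661, -0.4894, 0.4195, -0.6060)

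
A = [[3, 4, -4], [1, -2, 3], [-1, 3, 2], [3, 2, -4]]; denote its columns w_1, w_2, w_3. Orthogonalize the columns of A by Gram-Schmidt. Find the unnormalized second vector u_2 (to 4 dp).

u_2 = (2.0500, -2.6500, 3.6500, 0.0500)

w_1 = (3, 1, -1, 3); ‖w_1‖ = 4.4721, so q_1 = (0.6708, 0.2236, -0.2236, 0.6708).
q_1·w_2 = 0.6708·4 + 0.2236·(-2) + (-0.2236)·3 + 0.6708·2 = 2.9069.
u_2 = w_2 − 2.9069·q_1 = (2.0500, -2.6500, 3.6500, 0.0500).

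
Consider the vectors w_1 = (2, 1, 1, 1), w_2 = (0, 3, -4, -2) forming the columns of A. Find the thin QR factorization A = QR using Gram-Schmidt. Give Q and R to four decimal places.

w_1 = (2, 1, 1, 1); ‖w_1‖ = 2.6458, so q_1 = (0.7559, 0.3780, 0.3780, 0.3780).
q_1·w_2 = 0.7559·0 + 0.3780·3 + 0.3780·(-4) + 0.3780·(-2) = -1.1339.
u_2 = w_2 + 1.1339·q_1 = (0.8571, 3.4286, -3.5714, -1.5714).
‖u_2‖ = 5.2644, so q_2 = (0.1628, 0.6513, -0.6784, -0.2985).

Q = [[0.7559, 0.1628], [0.3780, 0.6513], [0.3780, -0.6784], [0.3780, -0.2985]], R = [[2.6458, -1.1339], [0.0000, 5.2644]]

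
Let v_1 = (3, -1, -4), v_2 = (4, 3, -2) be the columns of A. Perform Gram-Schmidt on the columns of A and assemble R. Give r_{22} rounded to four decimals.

r_{22} = 4.2290

v_1 = (3, -1, -4); ‖v_1‖ = 5.0990, so e_1 = (0.5883, -0.1961, -0.7845).
e_1·v_2 = 0.5883·4 + (-0.1961)·3 + (-0.7845)·(-2) = 3.3340.
u_2 = v_2 − 3.3340·e_1 = (2.0385, 3.6538, 0.6154).
r_{22} = ‖u_2‖ = 4.2290.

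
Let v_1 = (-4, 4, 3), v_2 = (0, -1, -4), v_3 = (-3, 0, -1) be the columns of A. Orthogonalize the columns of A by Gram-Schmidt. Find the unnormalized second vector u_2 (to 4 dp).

q_1 = v_1/‖v_1‖ = (-4, 4, 3)/6.4031 = (-0.6247, 0.6247, 0.4685).
r_{12} = q_1·v_2 = -2.4988.
u_2 = v_2 + 2.4988·q_1 = (-1.5610, 0.5610, -2.8293).

u_2 = (-1.5610, 0.5610, -2.8293)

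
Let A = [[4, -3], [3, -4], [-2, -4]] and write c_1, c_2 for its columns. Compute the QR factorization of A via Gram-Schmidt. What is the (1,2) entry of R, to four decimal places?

r_{12} = -2.9711

c_1 = (4, 3, -2); ‖c_1‖ = 5.3852, so e_1 = (0.7428, 0.5571, -0.3714).
r_{12} = e_1·c_2 = -2.9711.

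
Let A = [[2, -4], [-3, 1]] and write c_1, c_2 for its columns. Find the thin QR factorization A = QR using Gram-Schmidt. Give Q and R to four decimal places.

e_1 = c_1/‖c_1‖ = (2, -3)/3.6056 = (0.5547, -0.8321).
r_{12} = e_1·c_2 = -3.0509.
u_2 = c_2 + 3.0509·e_1 = (-2.3077, -1.5385).
‖u_2‖ = 2.7735, so e_2 = (-0.8321, -0.5547).

Q = [[0.5547, -0.8321], [-0.8321, -0.5547]], R = [[3.6056, -3.0509], [0.0000, 2.7735]]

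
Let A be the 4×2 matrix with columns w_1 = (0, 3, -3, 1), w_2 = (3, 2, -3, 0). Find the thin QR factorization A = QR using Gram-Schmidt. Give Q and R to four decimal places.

Q = [[0.0000, 0.9413], [0.6882, -0.1156], [-0.6882, -0.1982], [0.2294, -0.2477]], R = [[4.3589, 3.4412], [0.0000, 3.1871]]

w_1 = (0, 3, -3, 1); ‖w_1‖ = 4.3589, so q_1 = (0.0000, 0.6882, -0.6882, 0.2294).
q_1·w_2 = 0.0000·3 + 0.6882·2 + (-0.6882)·(-3) + 0.2294·0 = 3.4412.
u_2 = w_2 − 3.4412·q_1 = (3.0000, -0.3684, -0.6316, -0.7895).
‖u_2‖ = 3.1871, so q_2 = (0.9413, -0.1156, -0.1982, -0.2477).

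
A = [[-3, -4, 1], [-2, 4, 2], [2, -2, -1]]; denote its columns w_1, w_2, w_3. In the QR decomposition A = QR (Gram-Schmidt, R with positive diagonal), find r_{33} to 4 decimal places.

w_1 = (-3, -2, 2); ‖w_1‖ = 4.1231, so e_1 = (-0.7276, -0.4851, 0.4851).
e_1·w_2 = (-0.7276)·(-4) + (-0.4851)·4 + 0.4851·(-2) = 0.0000.
u_2 = w_2 + 0.0000·e_1 = (-4.0000, 4.0000, -2.0000).
‖u_2‖ = 6.0000, so e_2 = (-0.6667, 0.6667, -0.3333).
e_1·w_3 = (-0.7276)·1 + (-0.4851)·2 + 0.4851·(-1) = -2.1828; e_2·w_3 = (-0.6667)·1 + 0.6667·2 + (-0.3333)·(-1) = 1.0000.
u_3 = w_3 + 2.1828·e_1 − 1.0000·e_2 = (0.0784, 0.2745, 0.3922).
r_{33} = ‖u_3‖ = 0.4851.

r_{33} = 0.4851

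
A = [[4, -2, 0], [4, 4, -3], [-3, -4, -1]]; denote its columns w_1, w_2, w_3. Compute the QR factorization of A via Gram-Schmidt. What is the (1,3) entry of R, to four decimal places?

r_{13} = -1.4056

w_1 = (4, 4, -3); ‖w_1‖ = 6.4031, so q_1 = (0.6247, 0.6247, -0.4685).
r_{13} = q_1·w_3 = -1.4056.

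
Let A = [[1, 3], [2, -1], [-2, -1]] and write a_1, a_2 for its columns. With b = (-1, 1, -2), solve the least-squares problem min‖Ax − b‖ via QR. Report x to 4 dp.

x = (0.6778, -0.3667)

q_1 = a_1/‖a_1‖ = (1, 2, -2)/3.0000 = (0.3333, 0.6667, -0.6667).
r_{12} = q_1·a_2 = 1.0000.
u_2 = a_2 − 1.0000·q_1 = (2.6667, -1.6667, -0.3333).
‖u_2‖ = 3.1623, so q_2 = (0.8433, -0.5270, -0.1054).
Qᵀb = (1.6667, -1.1595).
Back-substitute: x_2 = -1.1595/3.1623 = -0.3667.
x_1 = (1.6667 − 1.0000·(-0.3667))/3.0000 = 0.6778.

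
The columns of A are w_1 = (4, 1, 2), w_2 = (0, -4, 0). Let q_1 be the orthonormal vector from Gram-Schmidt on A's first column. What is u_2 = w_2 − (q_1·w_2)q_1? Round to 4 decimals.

q_1 = w_1/‖w_1‖ = (4, 1, 2)/4.5826 = (0.8729, 0.2182, 0.4364).
r_{12} = q_1·w_2 = -0.8729.
u_2 = w_2 + 0.8729·q_1 = (0.7619, -3.8095, 0.3810).

u_2 = (0.7619, -3.8095, 0.3810)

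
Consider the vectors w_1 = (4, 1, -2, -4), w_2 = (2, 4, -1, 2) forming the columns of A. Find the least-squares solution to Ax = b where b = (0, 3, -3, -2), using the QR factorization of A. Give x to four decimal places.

w_1 = (4, 1, -2, -4); ‖w_1‖ = 6.0828, so q_1 = (0.6576, 0.1644, -0.3288, -0.6576).
q_1·w_2 = 0.6576·2 + 0.1644·4 + (-0.3288)·(-1) + (-0.6576)·2 = 0.9864.
u_2 = w_2 − 0.9864·q_1 = (1.3514, 3.8378, -0.6757, 2.6486).
‖u_2‖ = 4.9017, so q_2 = (0.2757, 0.7830, -0.1378, 0.5403).
Qᵀb = (2.7948, 1.6817).
Back-substitute: x_2 = 1.6817/4.9017 = 0.3431.
x_1 = (2.7948 − 0.9864·0.3431)/6.0828 = 0.4038.

x = (0.4038, 0.3431)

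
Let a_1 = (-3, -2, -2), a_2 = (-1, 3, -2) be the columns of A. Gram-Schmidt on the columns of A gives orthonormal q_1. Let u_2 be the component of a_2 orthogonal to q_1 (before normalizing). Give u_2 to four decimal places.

u_2 = (-0.8235, 3.1176, -1.8824)

a_1 = (-3, -2, -2); ‖a_1‖ = 4.1231, so q_1 = (-0.7276, -0.4851, -0.4851).
q_1·a_2 = (-0.7276)·(-1) + (-0.4851)·3 + (-0.4851)·(-2) = 0.2425.
u_2 = a_2 − 0.2425·q_1 = (-0.8235, 3.1176, -1.8824).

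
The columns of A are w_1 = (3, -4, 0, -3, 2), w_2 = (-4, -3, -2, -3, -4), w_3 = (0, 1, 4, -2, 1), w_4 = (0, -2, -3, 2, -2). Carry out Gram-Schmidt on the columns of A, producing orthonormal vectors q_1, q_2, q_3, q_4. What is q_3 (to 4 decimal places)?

w_1 = (3, -4, 0, -3, 2); ‖w_1‖ = 6.1644, so q_1 = (0.4867, -0.6489, 0.0000, -0.4867, 0.3244).
q_1·w_2 = 0.4867·(-4) + (-0.6489)·(-3) + 0.0000·(-2) + (-0.4867)·(-3) + 0.3244·(-4) = 0.1622.
u_2 = w_2 − 0.1622·q_1 = (-4.0789, -2.8947, -2.0000, -2.9211, -4.0526).
‖u_2‖ = 7.3467, so q_2 = (-0.5552, -0.3940, -0.2722, -0.3976, -0.5516).
q_1·w_3 = 0.4867·0 + (-0.6489)·1 + 0.0000·4 + (-0.4867)·(-2) + 0.3244·1 = 0.6489; q_2·w_3 = (-0.5552)·0 + (-0.3940)·1 + (-0.2722)·4 + (-0.3976)·(-2) + (-0.5516)·1 = -1.2394.
u_3 = w_3 − 0.6489·q_1 + 1.2394·q_2 = (-1.0039, 0.9327, 3.6626, -2.1770, 0.1058).
‖u_3‖ = 4.4769, so q_3 = (-0.2242, 0.2083, 0.8181, -0.4863, 0.0236).

q_3 = (-0.2242, 0.2083, 0.8181, -0.4863, 0.0236)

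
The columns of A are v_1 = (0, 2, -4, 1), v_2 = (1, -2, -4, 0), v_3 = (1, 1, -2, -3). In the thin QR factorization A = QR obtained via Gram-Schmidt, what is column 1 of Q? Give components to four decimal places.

v_1 = (0, 2, -4, 1); ‖v_1‖ = 4.5826, so e_1 = (0.0000, 0.4364, -0.8729, 0.2182).

e_1 = (0.0000, 0.4364, -0.8729, 0.2182)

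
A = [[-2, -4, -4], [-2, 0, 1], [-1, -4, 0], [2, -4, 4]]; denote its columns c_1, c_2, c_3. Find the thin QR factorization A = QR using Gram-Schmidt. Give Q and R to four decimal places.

Q = [[-0.5547, -0.4949, -0.5154], [-0.5547, 0.0900, 0.7669], [-0.2774, -0.5399, 0.1760], [0.5547, -0.6749, 0.3394]], R = [[3.6056, 1.1094, 3.8829], [0.0000, 6.8388, -0.6299], [0.0000, 0.0000, 4.1864]]

c_1 = (-2, -2, -1, 2); ‖c_1‖ = 3.6056, so e_1 = (-0.5547, -0.5547, -0.2774, 0.5547).
e_1·c_2 = (-0.5547)·(-4) + (-0.5547)·0 + (-0.2774)·(-4) + 0.5547·(-4) = 1.1094.
u_2 = c_2 − 1.1094·e_1 = (-3.3846, 0.6154, -3.6923, -4.6154).
‖u_2‖ = 6.8388, so e_2 = (-0.4949, 0.0900, -0.5399, -0.6749).
e_1·c_3 = (-0.5547)·(-4) + (-0.5547)·1 + (-0.2774)·0 + 0.5547·4 = 3.8829; e_2·c_3 = (-0.4949)·(-4) + 0.0900·1 + (-0.5399)·0 + (-0.6749)·4 = -0.6299.
u_3 = c_3 − 3.8829·e_1 + 0.6299·e_2 = (-2.1579, 3.2105, 0.7368, 1.4211).
‖u_3‖ = 4.1864, so e_3 = (-0.5154, 0.7669, 0.1760, 0.3394).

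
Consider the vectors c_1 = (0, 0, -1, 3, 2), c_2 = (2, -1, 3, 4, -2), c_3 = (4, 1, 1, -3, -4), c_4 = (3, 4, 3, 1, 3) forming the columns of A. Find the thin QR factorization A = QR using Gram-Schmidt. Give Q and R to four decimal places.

c_1 = (0, 0, -1, 3, 2); ‖c_1‖ = 3.7417, so q_1 = (0.0000, 0.0000, -0.2673, 0.8018, 0.5345).
q_1·c_2 = 0.0000·2 + 0.0000·(-1) + (-0.2673)·3 + 0.8018·4 + 0.5345·(-2) = 1.3363.
u_2 = c_2 − 1.3363·q_1 = (2.0000, -1.0000, 3.3571, 2.9286, -2.7143).
‖u_2‖ = 5.6758, so q_2 = (0.3524, -0.1762, 0.5915, 0.5160, -0.4782).
q_1·c_3 = 0.0000·4 + 0.0000·1 + (-0.2673)·1 + 0.8018·(-3) + 0.5345·(-4) = -4.8107; q_2·c_3 = 0.3524·4 + (-0.1762)·1 + 0.5915·1 + 0.5160·(-3) + (-0.4782)·(-4) = 2.1898.
u_3 = c_3 + 4.8107·q_1 − 2.1898·q_2 = (3.2284, 1.3858, -1.5809, -0.2727, -0.3814).
‖u_3‖ = 3.8810, so q_3 = (0.8318, 0.3571, -0.4074, -0.0703, -0.0983).
q_1·c_4 = 0.0000·3 + 0.0000·4 + (-0.2673)·3 + 0.8018·1 + 0.5345·3 = 1.6036; q_2·c_4 = 0.3524·3 + (-0.1762)·4 + 0.5915·3 + 0.5160·1 + (-0.4782)·3 = 1.2081; q_3·c_4 = 0.8318·3 + 0.3571·4 + (-0.4074)·3 + (-0.0703)·1 + (-0.0983)·3 = 2.3367.
u_4 = c_4 − 1.6036·q_1 − 1.2081·q_2 − 2.3367·q_3 = (0.6305, 3.3785, 3.6658, -0.7449, 2.9502).
‖u_4‖ = 5.8744, so q_4 = (0.1073, 0.5751, 0.6240, -0.1268, 0.5022).

Q = [[0.0000, 0.3524, 0.8318, 0.1073], [0.0000, -0.1762, 0.3571, 0.5751], [-0.2673, 0.5915, -0.4074, 0.6240], [0.8018, 0.5160, -0.0703, -0.1268], [0.5345, -0.4782, -0.0983, 0.5022]], R = [[3.7417, 1.3363, -4.8107, 1.6036], [0.0000, 5.6758, 2.1898, 1.2081], [0.0000, 0.0000, 3.8810, 2.3367], [0.0000, 0.0000, 0.0000, 5.8744]]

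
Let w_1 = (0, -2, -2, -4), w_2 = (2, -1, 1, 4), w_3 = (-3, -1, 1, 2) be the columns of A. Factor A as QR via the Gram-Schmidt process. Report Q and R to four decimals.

Q = [[0.0000, 0.5941, -0.7923], [-0.4082, -0.6931, -0.5563], [-0.4082, -0.0990, 0.0843], [-0.8165, 0.3961, 0.2360]], R = [[4.8990, -3.2660, -1.6330], [0.0000, 3.3665, -0.3961], [0.0000, 0.0000, 3.4895]]

q_1 = w_1/‖w_1‖ = (0, -2, -2, -4)/4.8990 = (0.0000, -0.4082, -0.4082, -0.8165).
r_{12} = q_1·w_2 = -3.2660.
u_2 = w_2 + 3.2660·q_1 = (2.0000, -2.3333, -0.3333, 1.3333).
‖u_2‖ = 3.3665, so q_2 = (0.5941, -0.6931, -0.0990, 0.3961).
r_{13} = q_1·w_3 = -1.6330; r_{23} = q_2·w_3 = -0.3961.
u_3 = w_3 + 1.6330·q_1 + 0.3961·q_2 = (-2.7647, -1.9412, 0.2941, 0.8235).
‖u_3‖ = 3.4895, so q_3 = (-0.7923, -0.5563, 0.0843, 0.2360).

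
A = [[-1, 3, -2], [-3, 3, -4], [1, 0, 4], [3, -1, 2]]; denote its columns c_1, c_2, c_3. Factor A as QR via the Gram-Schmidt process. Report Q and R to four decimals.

c_1 = (-1, -3, 1, 3); ‖c_1‖ = 4.4721, so e_1 = (-0.2236, -0.6708, 0.2236, 0.6708).
e_1·c_2 = (-0.2236)·3 + (-0.6708)·3 + 0.2236·0 + 0.6708·(-1) = -3.3541.
u_2 = c_2 + 3.3541·e_1 = (2.2500, 0.7500, 0.7500, 1.2500).
‖u_2‖ = 2.7839, so e_2 = (0.8082, 0.2694, 0.2694, 0.4490).
e_1·c_3 = (-0.2236)·(-2) + (-0.6708)·(-4) + 0.2236·4 + 0.6708·2 = 5.3666; e_2·c_3 = 0.8082·(-2) + 0.2694·(-4) + 0.2694·4 + 0.4490·2 = -0.7184.
u_3 = c_3 − 5.3666·e_1 + 0.7184·e_2 = (-0.2194, -0.2065, 2.9935, -1.2774).
‖u_3‖ = 3.2686, so e_3 = (-0.0671, -0.0632, 0.9158, -0.3908).

Q = [[-0.2236, 0.8082, -0.0671], [-0.6708, 0.2694, -0.0632], [0.2236, 0.2694, 0.9158], [0.6708, 0.4490, -0.3908]], R = [[4.4721, -3.3541, 5.3666], [0.0000, 2.7839, -0.7184], [0.0000, 0.0000, 3.2686]]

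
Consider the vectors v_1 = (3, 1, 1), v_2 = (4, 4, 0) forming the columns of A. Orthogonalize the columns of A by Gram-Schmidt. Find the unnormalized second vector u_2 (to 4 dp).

e_1 = v_1/‖v_1‖ = (3, 1, 1)/3.3166 = (0.9045, 0.3015, 0.3015).
r_{12} = e_1·v_2 = 4.8242.
u_2 = v_2 − 4.8242·e_1 = (-0.3636, 2.5455, -1.4545).

u_2 = (-0.3636, 2.5455, -1.4545)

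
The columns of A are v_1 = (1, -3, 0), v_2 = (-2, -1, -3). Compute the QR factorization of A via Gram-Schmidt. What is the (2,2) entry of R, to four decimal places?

r_{22} = 3.7283

v_1 = (1, -3, 0); ‖v_1‖ = 3.1623, so q_1 = (0.3162, -0.9487, 0.0000).
q_1·v_2 = 0.3162·(-2) + (-0.9487)·(-1) + 0.0000·(-3) = 0.3162.
u_2 = v_2 − 0.3162·q_1 = (-2.1000, -0.7000, -3.0000).
r_{22} = ‖u_2‖ = 3.7283.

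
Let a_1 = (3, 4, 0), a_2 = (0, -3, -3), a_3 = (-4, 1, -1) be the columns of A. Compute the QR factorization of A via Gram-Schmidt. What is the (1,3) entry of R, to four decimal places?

r_{13} = -1.6000

q_1 = a_1/‖a_1‖ = (3, 4, 0)/5.0000 = (0.6000, 0.8000, 0.0000).
r_{13} = q_1·a_3 = -1.6000.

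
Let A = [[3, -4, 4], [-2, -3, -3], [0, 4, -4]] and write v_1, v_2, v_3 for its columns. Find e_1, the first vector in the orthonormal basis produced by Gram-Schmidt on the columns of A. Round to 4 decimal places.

e_1 = (0.8321, -0.5547, 0.0000)

v_1 = (3, -2, 0); ‖v_1‖ = 3.6056, so e_1 = (0.8321, -0.5547, 0.0000).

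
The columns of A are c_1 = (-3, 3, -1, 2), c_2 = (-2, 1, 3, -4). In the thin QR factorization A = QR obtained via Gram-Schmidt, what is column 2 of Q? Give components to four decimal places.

c_1 = (-3, 3, -1, 2); ‖c_1‖ = 4.7958, so q_1 = (-0.6255, 0.6255, -0.2085, 0.4170).
q_1·c_2 = (-0.6255)·(-2) + 0.6255·1 + (-0.2085)·3 + 0.4170·(-4) = -0.4170.
u_2 = c_2 + 0.4170·q_1 = (-2.2609, 1.2609, 2.9130, -3.8261).
‖u_2‖ = 5.4613, so q_2 = (-0.4140, 0.2309, 0.5334, -0.7006).

q_2 = (-0.4140, 0.2309, 0.5334, -0.7006)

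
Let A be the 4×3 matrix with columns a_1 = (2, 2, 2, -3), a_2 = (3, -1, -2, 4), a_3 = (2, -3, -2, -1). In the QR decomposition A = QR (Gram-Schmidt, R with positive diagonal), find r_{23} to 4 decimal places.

r_{23} = 1.5145

a_1 = (2, 2, 2, -3); ‖a_1‖ = 4.5826, so q_1 = (0.4364, 0.4364, 0.4364, -0.6547).
q_1·a_2 = 0.4364·3 + 0.4364·(-1) + 0.4364·(-2) + (-0.6547)·4 = -2.6186.
u_2 = a_2 + 2.6186·q_1 = (4.1429, 0.1429, -0.8571, 2.2857).
‖u_2‖ = 4.8107, so q_2 = (0.8612, 0.0297, -0.1782, 0.4751).
r_{23} = q_2·a_3 = 1.5145.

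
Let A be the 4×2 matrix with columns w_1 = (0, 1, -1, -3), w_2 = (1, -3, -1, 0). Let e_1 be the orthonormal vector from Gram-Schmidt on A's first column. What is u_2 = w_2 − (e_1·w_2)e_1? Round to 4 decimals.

w_1 = (0, 1, -1, -3); ‖w_1‖ = 3.3166, so e_1 = (0.0000, 0.3015, -0.3015, -0.9045).
e_1·w_2 = 0.0000·1 + 0.3015·(-3) + (-0.3015)·(-1) + (-0.9045)·0 = -0.6030.
u_2 = w_2 + 0.6030·e_1 = (1.0000, -2.8182, -1.1818, -0.5455).

u_2 = (1.0000, -2.8182, -1.1818, -0.5455)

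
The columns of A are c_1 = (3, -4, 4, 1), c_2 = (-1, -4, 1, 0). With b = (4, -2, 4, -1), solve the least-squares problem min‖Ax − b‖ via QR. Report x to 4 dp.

q_1 = c_1/‖c_1‖ = (3, -4, 4, 1)/6.4807 = (0.4629, -0.6172, 0.6172, 0.1543).
r_{12} = q_1·c_2 = 2.6232.
u_2 = c_2 − 2.6232·q_1 = (-2.2143, -2.3810, -0.6190, -0.4048).
‖u_2‖ = 3.3345, so q_2 = (-0.6640, -0.7140, -0.1856, -0.1214).
Qᵀb = (5.4006, -1.8493).
Back-substitute: x_2 = -1.8493/3.3345 = -0.5546.
x_1 = (5.4006 − 2.6232·(-0.5546))/6.4807 = 1.0578.

x = (1.0578, -0.5546)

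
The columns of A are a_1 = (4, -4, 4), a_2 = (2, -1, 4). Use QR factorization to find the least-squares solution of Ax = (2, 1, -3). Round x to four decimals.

x = (0.3750, -0.9286)

a_1 = (4, -4, 4); ‖a_1‖ = 6.9282, so e_1 = (0.5774, -0.5774, 0.5774).
e_1·a_2 = 0.5774·2 + (-0.5774)·(-1) + 0.5774·4 = 4.0415.
u_2 = a_2 − 4.0415·e_1 = (-0.3333, 1.3333, 1.6667).
‖u_2‖ = 2.1602, so e_2 = (-0.1543, 0.6172, 0.7715).
Qᵀb = (-1.1547, -2.0059).
Back-substitute: x_2 = -2.0059/2.1602 = -0.9286.
x_1 = (-1.1547 − 4.0415·(-0.9286))/6.9282 = 0.3750.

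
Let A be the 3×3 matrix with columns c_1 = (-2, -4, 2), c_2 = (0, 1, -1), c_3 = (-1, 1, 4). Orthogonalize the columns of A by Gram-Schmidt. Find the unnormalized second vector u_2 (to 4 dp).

u_2 = (-0.5000, 0.0000, -0.5000)

c_1 = (-2, -4, 2); ‖c_1‖ = 4.8990, so e_1 = (-0.4082, -0.8165, 0.4082).
e_1·c_2 = (-0.4082)·0 + (-0.8165)·1 + 0.4082·(-1) = -1.2247.
u_2 = c_2 + 1.2247·e_1 = (-0.5000, 0.0000, -0.5000).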